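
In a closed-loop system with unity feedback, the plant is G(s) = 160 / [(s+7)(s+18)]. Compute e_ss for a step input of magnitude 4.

252/143

The open loop has no poles at the origin → type 0 system.
K_p = lim_{s→0} G(s) = 160 / (7·18) = 80/63.
e_ss = 4/(1 + K_p) = 4/(143/63) = 252/143.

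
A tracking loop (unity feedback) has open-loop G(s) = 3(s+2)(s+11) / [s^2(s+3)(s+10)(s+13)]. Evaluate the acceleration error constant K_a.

System type = 2 (two poles at s=0).
K_a = lim_{s→0} s^2·G(s) = 3·2·11 / (3·10·13) = 11/65.

11/65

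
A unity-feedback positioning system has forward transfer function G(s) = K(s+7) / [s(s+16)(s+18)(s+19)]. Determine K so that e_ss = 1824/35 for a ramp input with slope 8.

120

System type = 1 (one pole at s=0).
K_v = lim_{s→0} s·G(s) = K·7 / (16·18·19) = (7/5472)·K.
e_ss = 8/K_v = 1824/35 ⇒ K_v = 35/228 ⇒ K = (35/228)/(7/5472) = 120.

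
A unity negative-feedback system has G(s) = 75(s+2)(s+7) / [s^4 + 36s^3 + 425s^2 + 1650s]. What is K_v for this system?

The denominator has no term below 1650s — 1 pole at s=0, type 1.
K_v = lim_{s→0} s·G(s) = 75·2·7 / 1650 = 7/11.

7/11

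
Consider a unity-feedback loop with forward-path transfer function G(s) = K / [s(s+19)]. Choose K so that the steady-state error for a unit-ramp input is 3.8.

G(s) has one factor of s in the denominator, so the system is type 1.
K_v = lim_{s→0} s·G(s) = K / (19) = (1/19)·K.
e_ss = 1/K_v = 3.8 ⇒ K_v = 5/19 ⇒ K = (5/19)/(1/19) = 5.

5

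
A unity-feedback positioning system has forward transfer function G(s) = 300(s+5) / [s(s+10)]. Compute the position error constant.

K_p = lim_{s→0} G(s); with 1 pole at the origin the limit diverges, so K_p = ∞.

infinity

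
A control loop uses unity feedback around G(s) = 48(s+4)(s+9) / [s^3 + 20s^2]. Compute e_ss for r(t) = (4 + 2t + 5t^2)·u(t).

Factoring s^2 from the denominator leaves a polynomial with constant term 20, so the system is type 2. Taking each input component in turn:
  • 4: tracked with zero error.
  • 2t: tracked with zero error.
  • 5t^2: e_ss = 10/K_a with K_a=86.4 → 25/216.
Total e_ss = 25/216.

25/216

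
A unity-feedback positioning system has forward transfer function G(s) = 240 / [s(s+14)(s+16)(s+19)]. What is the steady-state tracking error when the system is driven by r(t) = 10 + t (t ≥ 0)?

266/15

The open loop has one pole at the origin → type 1 system. Taking each input component in turn:
  • 10: tracked with zero error.
  • t: e_ss = 1/K_v with K_v=15/266 → 266/15.
Total e_ss = 266/15.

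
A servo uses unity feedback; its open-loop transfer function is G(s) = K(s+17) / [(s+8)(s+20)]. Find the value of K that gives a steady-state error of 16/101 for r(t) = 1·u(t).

System type = 0 (no poles at s=0).
K_p = lim_{s→0} G(s) = K·17 / (8·20) = (17/160)·K.
e_ss = 1/(1 + K_p) = 16/101 ⇒ 1 + (17/160)·K = 6.3125 ⇒ K = 50.

50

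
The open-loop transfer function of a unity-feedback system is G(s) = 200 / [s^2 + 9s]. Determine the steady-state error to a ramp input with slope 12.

Factoring s from the denominator leaves a polynomial with constant term 9, so the system is type 1.
K_v = lim_{s→0} s·G(s) = 200 / 9 = 200/9.
e_ss = 12/K_v = 12/(200/9) = 0.54.

0.54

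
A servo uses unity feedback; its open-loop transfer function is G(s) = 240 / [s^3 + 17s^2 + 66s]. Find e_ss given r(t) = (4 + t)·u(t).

0.275

Factoring s from the denominator leaves a polynomial with constant term 66, so the system is type 1. Taking each input component in turn:
  • 4: tracked with zero error.
  • t: e_ss = 1/K_v with K_v=40/11 → 0.275.
Total e_ss = 0.275.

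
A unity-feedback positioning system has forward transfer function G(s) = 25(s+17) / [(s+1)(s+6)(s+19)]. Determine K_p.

G(s) has no factors of s in the denominator, so the system is type 0.
K_p = lim_{s→0} G(s) = 25·17 / (1·6·19) = 425/114.

425/114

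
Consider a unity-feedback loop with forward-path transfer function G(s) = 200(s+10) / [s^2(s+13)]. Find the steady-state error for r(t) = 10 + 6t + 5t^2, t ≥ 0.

Two free integrators in G(s): this is a type 2 system. By superposition:
  • 10: tracked with zero error.
  • 6t: tracked with zero error.
  • 5t^2: e_ss = 10/K_a with K_a=2000/13 → 0.065.
Total e_ss = 0.065.

0.065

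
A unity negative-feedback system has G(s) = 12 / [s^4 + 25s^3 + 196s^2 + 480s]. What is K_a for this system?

0

Factoring s from the denominator leaves a polynomial with constant term 480, so the system is type 1.
K_a = lim_{s→0} s^2·G(s) = 0 (the extra factor of s kills the finite limit).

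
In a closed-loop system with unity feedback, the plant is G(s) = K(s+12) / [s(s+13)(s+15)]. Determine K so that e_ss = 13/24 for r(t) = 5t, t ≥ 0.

150

G(s) has one factor of s in the denominator, so the system is type 1.
K_v = lim_{s→0} s·G(s) = K·12 / (13·15) = (4/65)·K.
e_ss = 5/K_v = 13/24 ⇒ K_v = 120/13 ⇒ K = (120/13)/(4/65) = 150.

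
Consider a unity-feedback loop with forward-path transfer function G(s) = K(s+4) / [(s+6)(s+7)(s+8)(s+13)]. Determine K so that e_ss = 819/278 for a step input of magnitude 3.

20

The open loop has no poles at the origin → type 0 system.
K_p = lim_{s→0} G(s) = K·4 / (6·7·8·13) = (1/1092)·K.
e_ss = 3/(1 + K_p) = 819/278 ⇒ 1 + (1/1092)·K = 278/273 ⇒ K = 20.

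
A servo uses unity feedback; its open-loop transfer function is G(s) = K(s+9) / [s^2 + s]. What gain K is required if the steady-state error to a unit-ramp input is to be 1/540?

60

Lowest-order denominator term is s, so the open loop has 1 pole at the origin → type 1 system.
K_v = lim_{s→0} s·G(s) = K·9 / 1 = 9·K.
e_ss = 1/K_v = 1/540 ⇒ K_v = 540 ⇒ K = 540/9 = 60.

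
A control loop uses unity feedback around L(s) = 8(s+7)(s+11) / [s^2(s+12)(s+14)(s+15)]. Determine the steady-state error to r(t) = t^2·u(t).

L(s) has two factors of s in the denominator, so the system is type 2.
K_a = lim_{s→0} s^2·L(s) = 8·7·11 / (12·14·15) = 11/45.
r(t) = t^2 gives R(s) = 2/s^3.
e_ss = 2/K_a = 2/(11/45) = 90/11.

90/11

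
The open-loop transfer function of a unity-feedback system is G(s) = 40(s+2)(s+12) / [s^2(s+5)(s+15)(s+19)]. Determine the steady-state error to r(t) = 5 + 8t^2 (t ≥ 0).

23.75

The open loop has two poles at the origin → type 2 system. By superposition:
  • 5: tracked with zero error.
  • 8t^2: e_ss = 16/K_a with K_a=64/95 → 23.75.
Total e_ss = 23.75.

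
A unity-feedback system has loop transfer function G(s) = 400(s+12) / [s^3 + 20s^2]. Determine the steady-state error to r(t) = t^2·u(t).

1/120

The denominator has no term below 20s^2 — 2 poles at s=0, type 2.
K_a = lim_{s→0} s^2·G(s) = 400·12 / 20 = 240.
r(t) = t^2 gives R(s) = 2/s^3.
e_ss = 2/K_a = 2/240 = 1/120.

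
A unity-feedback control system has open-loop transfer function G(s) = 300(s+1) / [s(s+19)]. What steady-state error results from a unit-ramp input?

19/300

G(s) has one factor of s in the denominator, so the system is type 1.
K_v = lim_{s→0} s·G(s) = 300·1 / (19) = 300/19.
e_ss = 1/K_v = 1/(300/19) = 19/300.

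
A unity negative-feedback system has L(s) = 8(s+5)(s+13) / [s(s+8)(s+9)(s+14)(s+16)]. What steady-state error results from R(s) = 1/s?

L(s) has one factor of s in the denominator, so the system is type 1.
A type-1 system has K_p = ∞, so it tracks a step input with zero steady-state error.

0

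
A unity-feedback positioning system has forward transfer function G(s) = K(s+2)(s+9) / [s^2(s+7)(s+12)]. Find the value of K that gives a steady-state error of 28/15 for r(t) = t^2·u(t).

5

The open loop has two poles at the origin → type 2 system.
K_a = lim_{s→0} s^2·G(s) = K·2·9 / (7·12) = (3/14)·K.
e_ss = 2/K_a = 28/15 ⇒ K_a = 15/14 ⇒ K = (15/14)/(3/14) = 5.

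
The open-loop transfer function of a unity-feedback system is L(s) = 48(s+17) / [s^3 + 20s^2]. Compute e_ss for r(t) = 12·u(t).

Lowest-order denominator term is 20s^2, so the open loop has 2 poles at the origin → type 2 system.
A type-2 system has K_p = ∞, so it tracks a step input with zero steady-state error.

0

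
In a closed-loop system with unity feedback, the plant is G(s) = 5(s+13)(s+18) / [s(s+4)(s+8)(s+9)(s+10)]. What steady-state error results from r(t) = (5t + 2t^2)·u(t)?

G(s) has one factor of s in the denominator, so the system is type 1. Treating each term separately:
  • 5t: e_ss = 5/K_v with K_v=13/32 → 160/13.
  • 2t^2: a type-1 system cannot track it, e_ss → ∞.
The unbounded component dominates.

infinity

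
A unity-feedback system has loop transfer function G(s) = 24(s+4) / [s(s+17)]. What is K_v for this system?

96/17

The open loop has one pole at the origin → type 1 system.
K_v = lim_{s→0} s·G(s) = 24·4 / (17) = 96/17.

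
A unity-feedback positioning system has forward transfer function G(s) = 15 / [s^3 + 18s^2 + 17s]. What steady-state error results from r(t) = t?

17/15

The denominator has no term below 17s — 1 pole at s=0, type 1.
K_v = lim_{s→0} s·G(s) = 15 / 17 = 15/17.
e_ss = 1/K_v = 1/(15/17) = 17/15.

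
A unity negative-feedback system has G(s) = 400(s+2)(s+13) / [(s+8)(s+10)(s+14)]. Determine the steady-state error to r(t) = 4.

7/18

No free integrators in G(s): this is a type 0 system.
K_p = lim_{s→0} G(s) = 400·2·13 / (8·10·14) = 65/7.
e_ss = 4/(1 + K_p) = 4/(72/7) = 7/18.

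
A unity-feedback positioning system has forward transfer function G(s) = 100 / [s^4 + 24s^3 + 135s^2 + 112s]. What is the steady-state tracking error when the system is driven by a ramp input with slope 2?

2.24

The denominator has no term below 112s — 1 pole at s=0, type 1.
K_v = lim_{s→0} s·G(s) = 100 / 112 = 25/28.
e_ss = 2/K_v = 2/(25/28) = 2.24.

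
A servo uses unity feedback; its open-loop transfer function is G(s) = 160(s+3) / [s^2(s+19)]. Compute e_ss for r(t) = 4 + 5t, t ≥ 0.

System type = 2 (two poles at s=0). By superposition:
  • 4: tracked with zero error.
  • 5t: tracked with zero error.
Total e_ss = 0.

0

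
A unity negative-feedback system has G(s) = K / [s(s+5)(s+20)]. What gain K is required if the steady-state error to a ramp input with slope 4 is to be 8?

50

G(s) has one factor of s in the denominator, so the system is type 1.
K_v = lim_{s→0} s·G(s) = K / (5·20) = 0.01·K.
e_ss = 4/K_v = 8 ⇒ K_v = 0.5 ⇒ K = 0.5/0.01 = 50.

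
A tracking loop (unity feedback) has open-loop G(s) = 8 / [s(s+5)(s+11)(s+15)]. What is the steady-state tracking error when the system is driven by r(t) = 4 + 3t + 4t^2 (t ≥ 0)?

The open loop has one pole at the origin → type 1 system. Taking each input component in turn:
  • 4: tracked with zero error.
  • 3t: e_ss = 3/K_v with K_v=8/825 → 309.375.
  • 4t^2: a type-1 system cannot track it, e_ss → ∞.
The unbounded component dominates.

infinity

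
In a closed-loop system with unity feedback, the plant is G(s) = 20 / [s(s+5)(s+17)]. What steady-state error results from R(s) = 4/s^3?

infinity

The open loop has one pole at the origin → type 1 system.
For a type-1 system K_a = 0, so e_ss to a parabolic input is unbounded.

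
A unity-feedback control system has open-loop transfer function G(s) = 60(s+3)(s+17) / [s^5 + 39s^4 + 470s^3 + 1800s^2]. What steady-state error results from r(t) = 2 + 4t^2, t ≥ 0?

The denominator has no term below 1800s^2 — 2 poles at s=0, type 2. Treating each term separately:
  • 2: tracked with zero error.
  • 4t^2: e_ss = 8/K_a with K_a=1.7 → 80/17.
Total e_ss = 80/17.

80/17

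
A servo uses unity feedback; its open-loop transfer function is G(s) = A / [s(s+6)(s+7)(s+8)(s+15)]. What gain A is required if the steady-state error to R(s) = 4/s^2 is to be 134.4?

One free integrator in G(s): this is a type 1 system.
K_v = lim_{s→0} s·G(s) = A / (6·7·8·15) = (1/5040)·A.
e_ss = 4/K_v = 134.4 ⇒ K_v = 5/168 ⇒ A = (5/168)/(1/5040) = 150.

150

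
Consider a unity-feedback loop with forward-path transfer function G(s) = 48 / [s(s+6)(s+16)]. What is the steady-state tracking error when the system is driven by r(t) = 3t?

6

The open loop has one pole at the origin → type 1 system.
K_v = lim_{s→0} s·G(s) = 48 / (6·16) = 0.5.
e_ss = 3/K_v = 3/0.5 = 6.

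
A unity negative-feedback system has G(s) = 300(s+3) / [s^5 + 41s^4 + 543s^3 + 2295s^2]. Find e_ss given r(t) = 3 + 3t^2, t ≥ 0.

15.3

The denominator has no term below 2295s^2 — 2 poles at s=0, type 2. Taking each input component in turn:
  • 3: tracked with zero error.
  • 3t^2: e_ss = 6/K_a with K_a=20/51 → 15.3.
Total e_ss = 15.3.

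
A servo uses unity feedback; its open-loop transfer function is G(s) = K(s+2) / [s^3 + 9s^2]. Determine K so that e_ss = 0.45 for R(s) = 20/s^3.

200

The denominator has no term below 9s^2 — 2 poles at s=0, type 2.
K_a = lim_{s→0} s^2·G(s) = K·2 / 9 = (2/9)·K.
e_ss = 20/K_a = 0.45 ⇒ K_a = 400/9 ⇒ K = (400/9)/(2/9) = 200.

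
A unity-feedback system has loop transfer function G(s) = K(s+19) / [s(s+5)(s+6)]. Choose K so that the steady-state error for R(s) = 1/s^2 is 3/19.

10

The open loop has one pole at the origin → type 1 system.
K_v = lim_{s→0} s·G(s) = K·19 / (5·6) = (19/30)·K.
e_ss = 1/K_v = 3/19 ⇒ K_v = 19/3 ⇒ K = (19/3)/(19/30) = 10.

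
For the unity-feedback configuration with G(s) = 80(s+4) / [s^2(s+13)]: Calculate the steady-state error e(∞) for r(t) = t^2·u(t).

13/160

G(s) has two factors of s in the denominator, so the system is type 2.
K_a = lim_{s→0} s^2·G(s) = 80·4 / (13) = 320/13.
r(t) = t^2 gives R(s) = 2/s^3.
e_ss = 2/K_a = 2/(320/13) = 13/160.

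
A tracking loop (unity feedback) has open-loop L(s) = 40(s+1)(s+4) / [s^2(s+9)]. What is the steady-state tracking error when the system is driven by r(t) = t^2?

0.1125

Two free integrators in L(s): this is a type 2 system.
K_a = lim_{s→0} s^2·L(s) = 40·1·4 / (9) = 160/9.
r(t) = t^2 gives R(s) = 2/s^3.
e_ss = 2/K_a = 2/(160/9) = 0.1125.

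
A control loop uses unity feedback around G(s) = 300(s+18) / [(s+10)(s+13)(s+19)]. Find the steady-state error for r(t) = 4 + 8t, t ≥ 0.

infinity

G(s) has no factors of s in the denominator, so the system is type 0. Taking each input component in turn:
  • 4: e_ss = 4/(1+K_p) with K_p=540/247 → 988/787.
  • 8t: a type-0 system cannot track it, e_ss → ∞.
The unbounded component dominates.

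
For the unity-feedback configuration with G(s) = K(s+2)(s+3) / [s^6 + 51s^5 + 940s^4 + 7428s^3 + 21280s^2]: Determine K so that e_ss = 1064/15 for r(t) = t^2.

100

The denominator has no term below 21280s^2 — 2 poles at s=0, type 2.
K_a = lim_{s→0} s^2·G(s) = K·2·3 / 21280 = (3/10640)·K.
e_ss = 2/K_a = 1064/15 ⇒ K_a = 15/532 ⇒ K = (15/532)/(3/10640) = 100.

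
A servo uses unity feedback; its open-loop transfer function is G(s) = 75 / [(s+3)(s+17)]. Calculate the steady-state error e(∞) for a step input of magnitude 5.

85/42

G(s) has no factors of s in the denominator, so the system is type 0.
K_p = lim_{s→0} G(s) = 75 / (3·17) = 25/17.
e_ss = 5/(1 + K_p) = 5/(42/17) = 85/42.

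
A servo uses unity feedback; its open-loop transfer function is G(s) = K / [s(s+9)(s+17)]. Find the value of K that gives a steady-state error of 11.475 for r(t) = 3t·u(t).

40

The open loop has one pole at the origin → type 1 system.
K_v = lim_{s→0} s·G(s) = K / (9·17) = (1/153)·K.
e_ss = 3/K_v = 11.475 ⇒ K_v = 40/153 ⇒ K = (40/153)/(1/153) = 40.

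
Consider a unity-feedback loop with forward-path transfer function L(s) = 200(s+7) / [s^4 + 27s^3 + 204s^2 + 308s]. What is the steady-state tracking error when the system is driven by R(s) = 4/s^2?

0.88

Lowest-order denominator term is 308s, so the open loop has 1 pole at the origin → type 1 system.
K_v = lim_{s→0} s·L(s) = 200·7 / 308 = 50/11.
e_ss = 4/K_v = 4/(50/11) = 0.88.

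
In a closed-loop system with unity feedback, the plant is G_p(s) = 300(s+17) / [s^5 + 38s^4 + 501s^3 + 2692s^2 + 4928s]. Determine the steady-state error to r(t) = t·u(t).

1232/1275

The denominator has no term below 4928s — 1 pole at s=0, type 1.
K_v = lim_{s→0} s·G_p(s) = 300·17 / 4928 = 1275/1232.
e_ss = 1/K_v = 1/(1275/1232) = 1232/1275.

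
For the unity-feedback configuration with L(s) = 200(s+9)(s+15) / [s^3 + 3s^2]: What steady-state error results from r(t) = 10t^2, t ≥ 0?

1/450

Factoring s^2 from the denominator leaves a polynomial with constant term 3, so the system is type 2.
K_a = lim_{s→0} s^2·L(s) = 200·9·15 / 3 = 9000.
r(t) = 10t^2 gives R(s) = 20/s^3.
e_ss = 20/K_a = 20/9000 = 1/450.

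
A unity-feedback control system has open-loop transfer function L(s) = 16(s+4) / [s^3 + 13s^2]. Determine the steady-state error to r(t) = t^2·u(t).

The denominator has no term below 13s^2 — 2 poles at s=0, type 2.
K_a = lim_{s→0} s^2·L(s) = 16·4 / 13 = 64/13.
r(t) = t^2 gives R(s) = 2/s^3.
e_ss = 2/K_a = 2/(64/13) = 13/32.

13/32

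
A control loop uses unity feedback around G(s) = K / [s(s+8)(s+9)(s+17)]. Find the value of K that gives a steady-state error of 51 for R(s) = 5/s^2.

One free integrator in G(s): this is a type 1 system.
K_v = lim_{s→0} s·G(s) = K / (8·9·17) = (1/1224)·K.
e_ss = 5/K_v = 51 ⇒ K_v = 5/51 ⇒ K = (5/51)/(1/1224) = 120.

120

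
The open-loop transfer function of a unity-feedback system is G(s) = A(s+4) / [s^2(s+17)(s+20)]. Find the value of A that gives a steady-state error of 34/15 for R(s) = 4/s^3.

Two free integrators in G(s): this is a type 2 system.
K_a = lim_{s→0} s^2·G(s) = A·4 / (17·20) = (1/85)·A.
e_ss = 4/K_a = 34/15 ⇒ K_a = 30/17 ⇒ A = (30/17)/(1/85) = 150.

150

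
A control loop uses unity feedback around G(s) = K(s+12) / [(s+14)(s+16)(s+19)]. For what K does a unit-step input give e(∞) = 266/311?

60

The open loop has no poles at the origin → type 0 system.
K_p = lim_{s→0} G(s) = K·12 / (14·16·19) = (3/1064)·K.
e_ss = 1/(1 + K_p) = 266/311 ⇒ 1 + (3/1064)·K = 311/266 ⇒ K = 60.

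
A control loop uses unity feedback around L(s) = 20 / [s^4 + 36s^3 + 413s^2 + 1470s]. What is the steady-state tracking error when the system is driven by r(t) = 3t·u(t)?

Factoring s from the denominator leaves a polynomial with constant term 1470, so the system is type 1.
K_v = lim_{s→0} s·L(s) = 20 / 1470 = 2/147.
e_ss = 3/K_v = 3/(2/147) = 220.5.

220.5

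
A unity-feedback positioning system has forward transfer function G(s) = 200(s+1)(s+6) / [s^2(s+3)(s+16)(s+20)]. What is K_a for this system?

1.25

Two free integrators in G(s): this is a type 2 system.
K_a = lim_{s→0} s^2·G(s) = 200·1·6 / (3·16·20) = 1.25.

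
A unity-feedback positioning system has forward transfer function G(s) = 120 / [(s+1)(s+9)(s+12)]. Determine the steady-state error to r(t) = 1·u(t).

9/19

G(s) has no factors of s in the denominator, so the system is type 0.
K_p = lim_{s→0} G(s) = 120 / (1·9·12) = 10/9.
e_ss = 1/(1 + K_p) = 1/(19/9) = 9/19.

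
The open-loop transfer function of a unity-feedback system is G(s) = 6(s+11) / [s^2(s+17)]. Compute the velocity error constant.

K_v = lim_{s→0} s·G(s); with 2 poles at the origin the limit diverges, so K_v = ∞.

infinity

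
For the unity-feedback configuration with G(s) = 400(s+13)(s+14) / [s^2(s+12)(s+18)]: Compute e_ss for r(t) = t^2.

G(s) has two factors of s in the denominator, so the system is type 2.
K_a = lim_{s→0} s^2·G(s) = 400·13·14 / (12·18) = 9100/27.
r(t) = t^2 gives R(s) = 2/s^3.
e_ss = 2/K_a = 2/(9100/27) = 27/4550.

27/4550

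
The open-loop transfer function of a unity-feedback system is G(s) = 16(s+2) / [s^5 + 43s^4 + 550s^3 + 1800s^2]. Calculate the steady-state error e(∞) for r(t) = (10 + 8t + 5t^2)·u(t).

Lowest-order denominator term is 1800s^2, so the open loop has 2 poles at the origin → type 2 system. Treating each term separately:
  • 10: tracked with zero error.
  • 8t: tracked with zero error.
  • 5t^2: e_ss = 10/K_a with K_a=4/225 → 562.5.
Total e_ss = 562.5.

562.5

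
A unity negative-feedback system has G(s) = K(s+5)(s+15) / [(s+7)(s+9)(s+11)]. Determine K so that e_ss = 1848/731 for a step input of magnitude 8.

20

G(s) has no factors of s in the denominator, so the system is type 0.
K_p = lim_{s→0} G(s) = K·5·15 / (7·9·11) = (25/231)·K.
e_ss = 8/(1 + K_p) = 1848/731 ⇒ 1 + (25/231)·K = 731/231 ⇒ K = 20.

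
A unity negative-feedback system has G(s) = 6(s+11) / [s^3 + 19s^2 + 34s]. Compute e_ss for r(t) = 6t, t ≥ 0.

Lowest-order denominator term is 34s, so the open loop has 1 pole at the origin → type 1 system.
K_v = lim_{s→0} s·G(s) = 6·11 / 34 = 33/17.
e_ss = 6/K_v = 6/(33/17) = 34/11.

34/11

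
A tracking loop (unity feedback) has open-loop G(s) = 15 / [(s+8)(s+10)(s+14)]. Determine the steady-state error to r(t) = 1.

224/227

The open loop has no poles at the origin → type 0 system.
K_p = lim_{s→0} G(s) = 15 / (8·10·14) = 3/224.
e_ss = 1/(1 + K_p) = 1/(227/224) = 224/227.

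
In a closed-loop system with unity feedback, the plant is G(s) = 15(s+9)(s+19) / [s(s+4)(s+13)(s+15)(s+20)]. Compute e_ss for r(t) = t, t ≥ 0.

1040/171

The open loop has one pole at the origin → type 1 system.
K_v = lim_{s→0} s·G(s) = 15·9·19 / (4·13·15·20) = 171/1040.
e_ss = 1/K_v = 1/(171/1040) = 1040/171.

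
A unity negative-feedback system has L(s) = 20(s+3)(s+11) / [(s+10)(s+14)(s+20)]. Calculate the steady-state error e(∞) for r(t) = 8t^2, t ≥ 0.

System type = 0 (no poles at s=0).
For a type-0 system K_a = 0, so e_ss to a parabolic input is unbounded.

infinity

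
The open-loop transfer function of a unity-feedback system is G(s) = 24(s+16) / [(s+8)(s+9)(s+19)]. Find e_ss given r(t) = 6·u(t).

No free integrators in G(s): this is a type 0 system.
K_p = lim_{s→0} G(s) = 24·16 / (8·9·19) = 16/57.
e_ss = 6/(1 + K_p) = 6/(73/57) = 342/73.

342/73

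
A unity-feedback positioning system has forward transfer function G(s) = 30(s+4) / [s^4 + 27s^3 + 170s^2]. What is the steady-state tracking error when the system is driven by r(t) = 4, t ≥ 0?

The denominator has no term below 170s^2 — 2 poles at s=0, type 2.
K_p = ∞ for a type-2 system; e_ss to a step is zero.

0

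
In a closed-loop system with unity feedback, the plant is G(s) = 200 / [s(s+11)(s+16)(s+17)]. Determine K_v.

System type = 1 (one pole at s=0).
K_v = lim_{s→0} s·G(s) = 200 / (11·16·17) = 25/374.

25/374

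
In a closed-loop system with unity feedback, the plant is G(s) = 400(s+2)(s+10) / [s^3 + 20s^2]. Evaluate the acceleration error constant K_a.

The denominator has no term below 20s^2 — 2 poles at s=0, type 2.
K_a = lim_{s→0} s^2·G(s) = 400·2·10 / 20 = 400.

400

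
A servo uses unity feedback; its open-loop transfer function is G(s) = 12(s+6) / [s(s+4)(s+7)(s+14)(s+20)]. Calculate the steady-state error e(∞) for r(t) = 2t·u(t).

1960/9

One free integrator in G(s): this is a type 1 system.
K_v = lim_{s→0} s·G(s) = 12·6 / (4·7·14·20) = 9/980.
e_ss = 2/K_v = 2/(9/980) = 1960/9.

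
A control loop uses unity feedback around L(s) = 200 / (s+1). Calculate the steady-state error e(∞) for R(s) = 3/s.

1/67

No free integrators in L(s): this is a type 0 system.
K_p = lim_{s→0} L(s) = 200 / (1) = 200.
e_ss = 3/(1 + K_p) = 3/201 = 1/67.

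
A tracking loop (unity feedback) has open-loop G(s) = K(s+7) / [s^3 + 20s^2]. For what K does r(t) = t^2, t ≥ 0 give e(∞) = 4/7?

Factoring s^2 from the denominator leaves a polynomial with constant term 20, so the system is type 2.
K_a = lim_{s→0} s^2·G(s) = K·7 / 20 = 0.35·K.
e_ss = 2/K_a = 4/7 ⇒ K_a = 3.5 ⇒ K = 3.5/0.35 = 10.

10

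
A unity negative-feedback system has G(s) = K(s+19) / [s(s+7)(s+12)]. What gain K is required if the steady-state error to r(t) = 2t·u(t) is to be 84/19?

G(s) has one factor of s in the denominator, so the system is type 1.
K_v = lim_{s→0} s·G(s) = K·19 / (7·12) = (19/84)·K.
e_ss = 2/K_v = 84/19 ⇒ K_v = 19/42 ⇒ K = (19/42)/(19/84) = 2.

2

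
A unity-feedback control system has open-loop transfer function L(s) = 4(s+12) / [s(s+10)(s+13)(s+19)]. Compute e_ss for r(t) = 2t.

1235/12

The open loop has one pole at the origin → type 1 system.
K_v = lim_{s→0} s·L(s) = 4·12 / (10·13·19) = 24/1235.
e_ss = 2/K_v = 2/(24/1235) = 1235/12.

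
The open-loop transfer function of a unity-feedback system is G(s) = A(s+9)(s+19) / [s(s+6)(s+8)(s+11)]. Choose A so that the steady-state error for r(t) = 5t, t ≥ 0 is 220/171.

G(s) has one factor of s in the denominator, so the system is type 1.
K_v = lim_{s→0} s·G(s) = A·9·19 / (6·8·11) = (57/176)·A.
e_ss = 5/K_v = 220/171 ⇒ K_v = 171/44 ⇒ A = (171/44)/(57/176) = 12.

12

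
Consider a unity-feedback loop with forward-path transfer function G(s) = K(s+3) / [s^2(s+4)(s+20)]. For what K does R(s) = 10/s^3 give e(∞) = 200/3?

4

System type = 2 (two poles at s=0).
K_a = lim_{s→0} s^2·G(s) = K·3 / (4·20) = 0.0375·K.
e_ss = 10/K_a = 200/3 ⇒ K_a = 0.15 ⇒ K = 0.15/0.0375 = 4.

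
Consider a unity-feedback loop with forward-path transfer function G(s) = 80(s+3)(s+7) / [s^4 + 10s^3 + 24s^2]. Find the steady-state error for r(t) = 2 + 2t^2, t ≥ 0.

2/35

Factoring s^2 from the denominator leaves a polynomial with constant term 24, so the system is type 2. Treating each term separately:
  • 2: tracked with zero error.
  • 2t^2: e_ss = 4/K_a with K_a=70 → 2/35.
Total e_ss = 2/35.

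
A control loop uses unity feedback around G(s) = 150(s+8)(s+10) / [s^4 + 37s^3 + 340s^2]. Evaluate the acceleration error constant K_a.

600/17

Lowest-order denominator term is 340s^2, so the open loop has 2 poles at the origin → type 2 system.
K_a = lim_{s→0} s^2·G(s) = 150·8·10 / 340 = 600/17.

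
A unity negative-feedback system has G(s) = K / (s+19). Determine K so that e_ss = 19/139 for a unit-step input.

System type = 0 (no poles at s=0).
K_p = lim_{s→0} G(s) = K / (19) = (1/19)·K.
e_ss = 1/(1 + K_p) = 19/139 ⇒ 1 + (1/19)·K = 139/19 ⇒ K = 120.

120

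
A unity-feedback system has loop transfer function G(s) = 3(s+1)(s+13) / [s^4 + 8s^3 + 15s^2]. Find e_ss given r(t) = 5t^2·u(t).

Lowest-order denominator term is 15s^2, so the open loop has 2 poles at the origin → type 2 system.
K_a = lim_{s→0} s^2·G(s) = 3·1·13 / 15 = 2.6.
r(t) = 5t^2 gives R(s) = 10/s^3.
e_ss = 10/K_a = 10/2.6 = 50/13.

50/13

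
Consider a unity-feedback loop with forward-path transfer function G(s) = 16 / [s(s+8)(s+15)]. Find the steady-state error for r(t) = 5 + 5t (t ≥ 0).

37.5

The open loop has one pole at the origin → type 1 system. Taking each input component in turn:
  • 5: tracked with zero error.
  • 5t: e_ss = 5/K_v with K_v=2/15 → 37.5.
Total e_ss = 37.5.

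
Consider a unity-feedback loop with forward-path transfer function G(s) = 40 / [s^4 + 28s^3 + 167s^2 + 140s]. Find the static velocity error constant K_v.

Factoring s from the denominator leaves a polynomial with constant term 140, so the system is type 1.
K_v = lim_{s→0} s·G(s) = 40 / 140 = 2/7.

2/7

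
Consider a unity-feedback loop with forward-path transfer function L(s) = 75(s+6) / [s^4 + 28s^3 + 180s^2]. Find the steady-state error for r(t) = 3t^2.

Factoring s^2 from the denominator leaves a polynomial with constant term 180, so the system is type 2.
K_a = lim_{s→0} s^2·L(s) = 75·6 / 180 = 2.5.
r(t) = 3t^2 gives R(s) = 6/s^3.
e_ss = 6/K_a = 6/2.5 = 2.4.

2.4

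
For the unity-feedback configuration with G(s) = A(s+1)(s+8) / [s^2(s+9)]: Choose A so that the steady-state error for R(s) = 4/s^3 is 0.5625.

8

G(s) has two factors of s in the denominator, so the system is type 2.
K_a = lim_{s→0} s^2·G(s) = A·1·8 / (9) = (8/9)·A.
e_ss = 4/K_a = 0.5625 ⇒ K_a = 64/9 ⇒ A = (64/9)/(8/9) = 8.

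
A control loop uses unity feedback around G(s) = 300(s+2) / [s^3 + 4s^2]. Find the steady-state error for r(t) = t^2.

1/75

The denominator has no term below 4s^2 — 2 poles at s=0, type 2.
K_a = lim_{s→0} s^2·G(s) = 300·2 / 4 = 150.
r(t) = t^2 gives R(s) = 2/s^3.
e_ss = 2/K_a = 2/150 = 1/75.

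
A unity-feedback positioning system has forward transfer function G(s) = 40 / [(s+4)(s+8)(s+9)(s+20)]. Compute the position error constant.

No free integrators in G(s): this is a type 0 system.
K_p = lim_{s→0} G(s) = 40 / (4·8·9·20) = 1/144.

1/144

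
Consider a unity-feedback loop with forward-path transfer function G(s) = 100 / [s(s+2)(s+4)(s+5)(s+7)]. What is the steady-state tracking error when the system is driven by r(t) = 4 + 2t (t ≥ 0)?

5.6

G(s) has one factor of s in the denominator, so the system is type 1. Treating each term separately:
  • 4: tracked with zero error.
  • 2t: e_ss = 2/K_v with K_v=5/14 → 5.6.
Total e_ss = 5.6.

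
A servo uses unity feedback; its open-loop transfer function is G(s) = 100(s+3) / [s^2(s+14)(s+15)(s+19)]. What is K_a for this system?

10/133

G(s) has two factors of s in the denominator, so the system is type 2.
K_a = lim_{s→0} s^2·G(s) = 100·3 / (14·15·19) = 10/133.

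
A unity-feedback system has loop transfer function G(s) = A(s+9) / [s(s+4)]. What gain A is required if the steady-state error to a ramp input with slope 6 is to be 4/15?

G(s) has one factor of s in the denominator, so the system is type 1.
K_v = lim_{s→0} s·G(s) = A·9 / (4) = 2.25·A.
e_ss = 6/K_v = 4/15 ⇒ K_v = 22.5 ⇒ A = 22.5/2.25 = 10.

10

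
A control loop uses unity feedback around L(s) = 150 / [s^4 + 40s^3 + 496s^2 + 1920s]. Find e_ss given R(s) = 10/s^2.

128

The denominator has no term below 1920s — 1 pole at s=0, type 1.
K_v = lim_{s→0} s·L(s) = 150 / 1920 = 5/64.
e_ss = 10/K_v = 10/(5/64) = 128.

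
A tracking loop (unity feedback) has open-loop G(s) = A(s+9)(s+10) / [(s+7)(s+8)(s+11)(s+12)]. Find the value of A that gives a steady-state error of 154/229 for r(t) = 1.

40

No free integrators in G(s): this is a type 0 system.
K_p = lim_{s→0} G(s) = A·9·10 / (7·8·11·12) = (15/1232)·A.
e_ss = 1/(1 + K_p) = 154/229 ⇒ 1 + (15/1232)·A = 229/154 ⇒ A = 40.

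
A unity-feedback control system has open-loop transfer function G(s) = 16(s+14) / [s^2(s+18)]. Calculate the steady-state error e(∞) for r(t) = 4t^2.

G(s) has two factors of s in the denominator, so the system is type 2.
K_a = lim_{s→0} s^2·G(s) = 16·14 / (18) = 112/9.
r(t) = 4t^2 gives R(s) = 8/s^3.
e_ss = 8/K_a = 8/(112/9) = 9/14.

9/14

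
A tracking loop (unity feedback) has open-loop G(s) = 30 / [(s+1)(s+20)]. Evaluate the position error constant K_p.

G(s) has no factors of s in the denominator, so the system is type 0.
K_p = lim_{s→0} G(s) = 30 / (1·20) = 1.5.

1.5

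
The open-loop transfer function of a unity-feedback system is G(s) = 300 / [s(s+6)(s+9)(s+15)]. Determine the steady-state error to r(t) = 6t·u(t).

The open loop has one pole at the origin → type 1 system.
K_v = lim_{s→0} s·G(s) = 300 / (6·9·15) = 10/27.
e_ss = 6/K_v = 6/(10/27) = 16.2.

16.2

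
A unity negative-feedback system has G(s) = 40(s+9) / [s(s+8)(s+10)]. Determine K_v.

4.5

The open loop has one pole at the origin → type 1 system.
K_v = lim_{s→0} s·G(s) = 40·9 / (8·10) = 4.5.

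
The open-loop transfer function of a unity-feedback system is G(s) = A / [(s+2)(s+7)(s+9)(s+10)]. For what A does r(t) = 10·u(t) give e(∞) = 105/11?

G(s) has no factors of s in the denominator, so the system is type 0.
K_p = lim_{s→0} G(s) = A / (2·7·9·10) = (1/1260)·A.
e_ss = 10/(1 + K_p) = 105/11 ⇒ 1 + (1/1260)·A = 22/21 ⇒ A = 60.

60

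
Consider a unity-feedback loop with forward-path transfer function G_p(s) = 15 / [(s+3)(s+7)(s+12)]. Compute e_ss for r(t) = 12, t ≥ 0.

1008/89

The open loop has no poles at the origin → type 0 system.
K_p = lim_{s→0} G_p(s) = 15 / (3·7·12) = 5/84.
e_ss = 12/(1 + K_p) = 12/(89/84) = 1008/89.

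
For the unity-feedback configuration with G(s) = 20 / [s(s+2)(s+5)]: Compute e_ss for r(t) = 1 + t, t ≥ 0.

0.5

System type = 1 (one pole at s=0). By superposition:
  • 1: tracked with zero error.
  • t: e_ss = 1/K_v with K_v=2 → 0.5.
Total e_ss = 0.5.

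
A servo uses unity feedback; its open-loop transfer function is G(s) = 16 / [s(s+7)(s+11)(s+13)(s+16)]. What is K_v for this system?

1/1001

One free integrator in G(s): this is a type 1 system.
K_v = lim_{s→0} s·G(s) = 16 / (7·11·13·16) = 1/1001.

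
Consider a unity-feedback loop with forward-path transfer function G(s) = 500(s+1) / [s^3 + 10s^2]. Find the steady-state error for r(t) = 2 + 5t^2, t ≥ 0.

0.2

Lowest-order denominator term is 10s^2, so the open loop has 2 poles at the origin → type 2 system. Taking each input component in turn:
  • 2: tracked with zero error.
  • 5t^2: e_ss = 10/K_a with K_a=50 → 0.2.
Total e_ss = 0.2.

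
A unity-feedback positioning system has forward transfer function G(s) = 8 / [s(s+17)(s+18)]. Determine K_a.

0

G(s) has one factor of s in the denominator, so the system is type 1.
K_a = lim_{s→0} s^2·G(s) = 0 (the extra factor of s kills the finite limit).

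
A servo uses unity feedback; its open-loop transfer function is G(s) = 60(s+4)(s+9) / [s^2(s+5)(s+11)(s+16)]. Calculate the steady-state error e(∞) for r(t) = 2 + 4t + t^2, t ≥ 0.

G(s) has two factors of s in the denominator, so the system is type 2. By superposition:
  • 2: tracked with zero error.
  • 4t: tracked with zero error.
  • t^2: e_ss = 2/K_a with K_a=27/11 → 22/27.
Total e_ss = 22/27.

22/27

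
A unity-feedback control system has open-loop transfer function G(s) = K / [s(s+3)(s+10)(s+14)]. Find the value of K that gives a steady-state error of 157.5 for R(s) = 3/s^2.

G(s) has one factor of s in the denominator, so the system is type 1.
K_v = lim_{s→0} s·G(s) = K / (3·10·14) = (1/420)·K.
e_ss = 3/K_v = 157.5 ⇒ K_v = 2/105 ⇒ K = (2/105)/(1/420) = 8.

8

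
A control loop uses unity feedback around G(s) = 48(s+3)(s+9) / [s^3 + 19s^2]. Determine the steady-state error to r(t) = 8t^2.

The denominator has no term below 19s^2 — 2 poles at s=0, type 2.
K_a = lim_{s→0} s^2·G(s) = 48·3·9 / 19 = 1296/19.
r(t) = 8t^2 gives R(s) = 16/s^3.
e_ss = 16/K_a = 16/(1296/19) = 19/81.

19/81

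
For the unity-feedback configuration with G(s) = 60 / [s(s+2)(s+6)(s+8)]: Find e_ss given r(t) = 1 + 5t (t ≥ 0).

The open loop has one pole at the origin → type 1 system. By superposition:
  • 1: tracked with zero error.
  • 5t: e_ss = 5/K_v with K_v=0.625 → 8.
Total e_ss = 8.

8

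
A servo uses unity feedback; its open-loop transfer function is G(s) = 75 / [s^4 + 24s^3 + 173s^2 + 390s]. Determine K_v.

5/26

The denominator has no term below 390s — 1 pole at s=0, type 1.
K_v = lim_{s→0} s·G(s) = 75 / 390 = 5/26.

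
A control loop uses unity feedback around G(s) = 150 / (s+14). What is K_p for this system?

75/7

System type = 0 (no poles at s=0).
K_p = lim_{s→0} G(s) = 150 / (14) = 75/7.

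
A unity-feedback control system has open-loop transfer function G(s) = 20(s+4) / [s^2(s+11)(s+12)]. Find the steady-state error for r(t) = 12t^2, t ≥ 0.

39.6

G(s) has two factors of s in the denominator, so the system is type 2.
K_a = lim_{s→0} s^2·G(s) = 20·4 / (11·12) = 20/33.
r(t) = 12t^2 gives R(s) = 24/s^3.
e_ss = 24/K_a = 24/(20/33) = 39.6.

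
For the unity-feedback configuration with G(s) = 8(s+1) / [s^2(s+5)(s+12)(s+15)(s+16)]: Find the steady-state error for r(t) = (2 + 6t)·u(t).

0

The open loop has two poles at the origin → type 2 system. Treating each term separately:
  • 2: tracked with zero error.
  • 6t: tracked with zero error.
Total e_ss = 0.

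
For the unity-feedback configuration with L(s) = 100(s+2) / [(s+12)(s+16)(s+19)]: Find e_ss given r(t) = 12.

No free integrators in L(s): this is a type 0 system.
K_p = lim_{s→0} L(s) = 100·2 / (12·16·19) = 25/456.
e_ss = 12/(1 + K_p) = 12/(481/456) = 5472/481.

5472/481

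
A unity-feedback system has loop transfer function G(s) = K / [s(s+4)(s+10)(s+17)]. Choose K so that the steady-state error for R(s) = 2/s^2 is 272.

5

The open loop has one pole at the origin → type 1 system.
K_v = lim_{s→0} s·G(s) = K / (4·10·17) = (1/680)·K.
e_ss = 2/K_v = 272 ⇒ K_v = 1/136 ⇒ K = (1/136)/(1/680) = 5.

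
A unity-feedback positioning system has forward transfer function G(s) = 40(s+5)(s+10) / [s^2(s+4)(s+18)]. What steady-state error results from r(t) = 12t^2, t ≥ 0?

0.864

G(s) has two factors of s in the denominator, so the system is type 2.
K_a = lim_{s→0} s^2·G(s) = 40·5·10 / (4·18) = 250/9.
r(t) = 12t^2 gives R(s) = 24/s^3.
e_ss = 24/K_a = 24/(250/9) = 0.864.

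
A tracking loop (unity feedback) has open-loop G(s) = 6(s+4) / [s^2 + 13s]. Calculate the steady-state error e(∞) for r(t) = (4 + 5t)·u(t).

Factoring s from the denominator leaves a polynomial with constant term 13, so the system is type 1. Treating each term separately:
  • 4: tracked with zero error.
  • 5t: e_ss = 5/K_v with K_v=24/13 → 65/24.
Total e_ss = 65/24.

65/24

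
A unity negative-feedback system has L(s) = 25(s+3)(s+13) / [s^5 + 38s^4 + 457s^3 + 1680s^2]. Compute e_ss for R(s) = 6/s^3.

672/65

The denominator has no term below 1680s^2 — 2 poles at s=0, type 2.
K_a = lim_{s→0} s^2·L(s) = 25·3·13 / 1680 = 65/112.
r(t) = 3t^2 gives R(s) = 6/s^3.
e_ss = 6/K_a = 6/(65/112) = 672/65.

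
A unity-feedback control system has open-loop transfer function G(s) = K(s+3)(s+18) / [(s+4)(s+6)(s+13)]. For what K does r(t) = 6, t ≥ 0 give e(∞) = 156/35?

No free integrators in G(s): this is a type 0 system.
K_p = lim_{s→0} G(s) = K·3·18 / (4·6·13) = (9/52)·K.
e_ss = 6/(1 + K_p) = 156/35 ⇒ 1 + (9/52)·K = 35/26 ⇒ K = 2.

2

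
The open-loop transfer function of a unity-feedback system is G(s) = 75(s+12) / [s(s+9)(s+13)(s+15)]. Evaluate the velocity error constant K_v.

G(s) has one factor of s in the denominator, so the system is type 1.
K_v = lim_{s→0} s·G(s) = 75·12 / (9·13·15) = 20/39.

20/39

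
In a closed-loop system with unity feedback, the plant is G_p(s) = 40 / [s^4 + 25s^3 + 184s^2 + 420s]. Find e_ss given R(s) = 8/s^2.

The denominator has no term below 420s — 1 pole at s=0, type 1.
K_v = lim_{s→0} s·G_p(s) = 40 / 420 = 2/21.
e_ss = 8/K_v = 8/(2/21) = 84.

84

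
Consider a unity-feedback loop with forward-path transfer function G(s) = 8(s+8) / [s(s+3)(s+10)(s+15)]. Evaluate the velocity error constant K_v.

G(s) has one factor of s in the denominator, so the system is type 1.
K_v = lim_{s→0} s·G(s) = 8·8 / (3·10·15) = 32/225.

32/225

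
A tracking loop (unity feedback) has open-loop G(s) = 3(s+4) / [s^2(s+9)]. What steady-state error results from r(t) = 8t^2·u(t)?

12

The open loop has two poles at the origin → type 2 system.
K_a = lim_{s→0} s^2·G(s) = 3·4 / (9) = 4/3.
r(t) = 8t^2 gives R(s) = 16/s^3.
e_ss = 16/K_a = 16/(4/3) = 12.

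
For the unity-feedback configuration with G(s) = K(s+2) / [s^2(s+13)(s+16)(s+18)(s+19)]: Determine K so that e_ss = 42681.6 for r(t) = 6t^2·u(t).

The open loop has two poles at the origin → type 2 system.
K_a = lim_{s→0} s^2·G(s) = K·2 / (13·16·18·19) = (1/35568)·K.
e_ss = 12/K_a = 42681.6 ⇒ K_a = 5/17784 ⇒ K = (5/17784)/(1/35568) = 10.

10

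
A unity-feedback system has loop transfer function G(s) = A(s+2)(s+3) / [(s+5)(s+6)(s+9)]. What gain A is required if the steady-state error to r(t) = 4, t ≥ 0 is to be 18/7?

25

G(s) has no factors of s in the denominator, so the system is type 0.
K_p = lim_{s→0} G(s) = A·2·3 / (5·6·9) = (1/45)·A.
e_ss = 4/(1 + K_p) = 18/7 ⇒ 1 + (1/45)·A = 14/9 ⇒ A = 25.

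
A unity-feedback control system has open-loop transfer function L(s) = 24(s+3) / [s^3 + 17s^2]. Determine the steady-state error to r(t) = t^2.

The denominator has no term below 17s^2 — 2 poles at s=0, type 2.
K_a = lim_{s→0} s^2·L(s) = 24·3 / 17 = 72/17.
r(t) = t^2 gives R(s) = 2/s^3.
e_ss = 2/K_a = 2/(72/17) = 17/36.

17/36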